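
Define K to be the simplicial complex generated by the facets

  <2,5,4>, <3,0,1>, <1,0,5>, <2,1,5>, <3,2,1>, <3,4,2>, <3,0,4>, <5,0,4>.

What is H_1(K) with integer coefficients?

H_1 ≅ 0.

Take the total order 0 < 1 < 2 < 3 < 4 < 5 on the vertex set. Then K (dimension 2) consists of the simplices:

  0-simplices (6): [0], [1], [2], [3], [4], [5]
  1-simplices (12): [0,1], [0,3], [0,4], [0,5], [1,2], [1,3], [1,5], [2,3], [2,4], [2,5], [3,4], [4,5]
  2-simplices (8): [0,1,3], [0,1,5], [0,3,4], [0,4,5], [1,2,3], [1,2,5], [2,3,4], [2,4,5]

so the chain groups are C_0 ≅ Z^6, C_1 ≅ Z^12, C_2 ≅ Z^8.

∂_1: C_1 → C_0 maps an edge to its endpoints' difference, ∂[p,q] = q − p.
As a 6×12 matrix over Z this has rank 5, with invariant factors (1,1,1,1,1).

Boundary ∂_2: C_2 → C_1 sends each 2-simplex [p,q,r] to [q,r] − [p,r] + [p,q]. For instance
  ∂[2,3,4] = [3,4] − [2,4] + [2,3],
  ∂[0,1,5] = [1,5] − [0,5] + [0,1].
The resulting 12×8 matrix has rank 7, and its Smith normal form has invariant factors (1,1,1,1,1,1,1).

Computing H_k = (kernel of ∂_k) / (image of ∂_{k+1}):

  H_1: rank ker ∂_1 − rank ∂_2 = (12 − 5) − 7 = 0, and the invariant factors of ∂_2 are all 1, so H_1 = 0.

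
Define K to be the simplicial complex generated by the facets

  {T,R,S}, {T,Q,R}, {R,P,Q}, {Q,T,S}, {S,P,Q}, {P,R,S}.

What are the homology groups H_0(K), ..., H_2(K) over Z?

Fix the vertex order P < Q < R < S < T and write every simplex with vertices in increasing order. Then dim K = 2 and the simplices of K are:

  0-simplices (5): P, Q, R, S, T
  1-simplices (9): PQ, PR, PS, QR, QS, QT, RS, RT, ST
  2-simplices (6): PQR, PQS, PRS, QRT, QST, RST

so the chain groups are C_0 ≅ Z^5, C_1 ≅ Z^9, C_2 ≅ Z^6.

∂_1: C_1 → C_0 is given by ∂[p,q] = [q] − [p]. For instance
  ∂ST = T − S.
The resulting 5×9 matrix has rank 4, and its Smith normal form has invariant factors (1,1,1,1).

∂_2: C_2 → C_1 acts by ∂[p,q,r] = [q,r] − [p,r] + [p,q]. For instance
  ∂QRT = RT − QT + QR,
  ∂PQS = QS − PS + PQ.
The resulting 9×6 matrix has rank 5, and its Smith normal form has invariant factors (1,1,1,1,1).

Computing H_k = (kernel of ∂_k) / (image of ∂_{k+1}):

  H_0: rank C_0 − rank ∂_1 = 5 − 4 = 1, and the invariant factors of ∂_1 are all 1, so H_0 ≅ Z.
  H_1: rank ker ∂_1 − rank ∂_2 = (9 − 4) − 5 = 0, and the invariant factors of ∂_2 are all 1, so H_1 ≅ 0.
  H_2: rank ker ∂_2 − rank ∂_3 = (6 − 5) − 0 = 1, and there is no ∂_3, so H_2 ≅ Z.

As a check, the Euler characteristic is 5 − 9 + 6 = 2, which agrees with 1 − 0 + 1 = 2.
(K is a triangulation of the 2-sphere S^2.)

H_0 ≅ Z,  H_1 = 0,  H_2 ≅ Z.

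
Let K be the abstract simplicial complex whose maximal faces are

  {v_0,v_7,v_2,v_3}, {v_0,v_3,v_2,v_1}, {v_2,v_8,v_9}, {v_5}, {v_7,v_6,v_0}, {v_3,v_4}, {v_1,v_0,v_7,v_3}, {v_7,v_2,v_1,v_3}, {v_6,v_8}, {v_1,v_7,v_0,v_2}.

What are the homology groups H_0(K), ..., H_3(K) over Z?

H_0 ≅ Z^2,  H_1 ≅ Z,  H_2 = 0,  H_3 ≅ Z.

Order the vertices as v_0 < v_1 < v_2 < v_3 < v_4 < v_5 < v_6 < v_7 < v_8 < v_9. Listing each simplex with vertices in this order, K has dimension 3 with simplices:

  0-simplices (10): [v_0], [v_1], [v_2], [v_3], [v_4], [v_5], [v_6], [v_7], [v_8], [v_9]
  1-simplices (17): (17 of them)
  2-simplices (12): (12 of them)
  3-simplices (5): [v_0,v_1,v_2,v_3], [v_0,v_1,v_2,v_7], [v_0,v_1,v_3,v_7], [v_0,v_2,v_3,v_7], [v_1,v_2,v_3,v_7]

so the chain groups are C_0 ≅ Z^10, C_1 ≅ Z^17, C_2 ≅ Z^12, C_3 ≅ Z^5.

The boundary map ∂_1: C_1 → C_0 sends each edge [p,q] (with p < q) to q − p.
As a 10×17 matrix over Z this has rank 8, with invariant factors (1,1,1,1,1,1,1,1).

Boundary ∂_2: C_2 → C_1 maps a triangle to the signed sum of its edges. For instance
  ∂[v_2,v_8,v_9] = [v_8,v_9] − [v_2,v_9] + [v_2,v_8],
  ∂[v_1,v_3,v_7] = [v_3,v_7] − [v_1,v_7] + [v_1,v_3].
As a 17×12 matrix over Z this has rank 8, with invariant factors (1,1,1,1,1,1,1,1).

The boundary map ∂_3: C_3 → C_2 sends each 3-simplex σ to the alternating sum Σ_i (−1)^i (σ with its i-th vertex removed). For instance
  ∂[v_0,v_2,v_3,v_7] = [v_2,v_3,v_7] − [v_0,v_3,v_7] + [v_0,v_2,v_7] − [v_0,v_2,v_3],
  ∂[v_0,v_1,v_2,v_7] = [v_1,v_2,v_7] − [v_0,v_2,v_7] + [v_0,v_1,v_7] − [v_0,v_1,v_2].
This gives a 12×5 integer matrix of rank 4; reducing to Smith normal form yields diagonal entries (1,1,1,1).

Now H_k = ker ∂_k / im ∂_{k+1}, so:

  H_0: rank C_0 − rank ∂_1 = 10 − 8 = 2, and the invariant factors of ∂_1 are all 1, so H_0 ≅ Z^2.
  H_1: rank ker ∂_1 − rank ∂_2 = (17 − 8) − 8 = 1, and the invariant factors of ∂_2 are all 1, so H_1 ≅ Z.
  H_2: rank ker ∂_2 − rank ∂_3 = (12 − 8) − 4 = 0, and the invariant factors of ∂_3 are all 1, so H_2 ≅ 0.
  H_3: rank ker ∂_3 − rank ∂_4 = (5 − 4) − 0 = 1, and there is no ∂_4, so H_3 ≅ Z.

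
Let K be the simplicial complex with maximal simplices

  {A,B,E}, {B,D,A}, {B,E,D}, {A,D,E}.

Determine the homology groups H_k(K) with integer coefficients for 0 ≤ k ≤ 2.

Fix the vertex order A < B < D < E and write every simplex with vertices in increasing order. Then dim K = 2 and the simplices of K are:

  0-simplices (4): A, B, D, E
  1-simplices (6): AB, AD, AE, BD, BE, DE
  2-simplices (4): ABD, ABE, ADE, BDE

so the chain groups are C_0 ≅ Z^4, C_1 ≅ Z^6, C_2 ≅ Z^4.

The boundary map ∂_1: C_1 → C_0 sends each edge [p,q] (with p < q) to q − p. For instance
  ∂BE = E − B.
This gives a 4×6 integer matrix of rank 3; reducing to Smith normal form yields diagonal entries (1,1,1).

The boundary map ∂_2: C_2 → C_1 acts by ∂[p,q,r] = [q,r] − [p,r] + [p,q]. For instance
  ∂ADE = DE − AE + AD,
  ∂ABD = BD − AD + AB.
The resulting 6×4 matrix has rank 3, and its Smith normal form has invariant factors (1,1,1).

Reading off H_k = ker ∂_k / im ∂_{k+1}:

  H_0: rank C_0 − rank ∂_1 = 4 − 3 = 1, and the invariant factors of ∂_1 are all 1, so H_0 ≅ Z.
  H_1: rank ker ∂_1 − rank ∂_2 = (6 − 3) − 3 = 0, and the invariant factors of ∂_2 are all 1, so H_1 ≅ 0.
  H_2: rank ker ∂_2 − rank ∂_3 = (4 − 3) − 0 = 1, and there is no ∂_3, so H_2 ≅ Z.

As a check, the Euler characteristic is 4 − 6 + 4 = 2, which agrees with 1 − 0 + 1 = 2.
(K is a triangulation of the 2-sphere S^2.)

H_0 ≅ Z,  H_1 = 0,  H_2 ≅ Z.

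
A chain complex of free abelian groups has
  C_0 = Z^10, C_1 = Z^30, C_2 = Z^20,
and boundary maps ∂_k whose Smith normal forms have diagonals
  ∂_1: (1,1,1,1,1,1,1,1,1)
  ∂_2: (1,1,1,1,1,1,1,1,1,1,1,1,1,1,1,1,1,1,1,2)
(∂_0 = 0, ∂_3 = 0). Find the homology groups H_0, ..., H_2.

H_0 ≅ Z,  H_1 ≅ Z × Z/2,  H_2 = 0.

H_0: b_0 = 10 − 0 − 9 = 1; torsion from ∂_1 factors > 1: none. So H_0 ≅ Z.
H_1: b_1 = 30 − 9 − 20 = 1; torsion from ∂_2 factors > 1: [2]. So H_1 ≅ Z × Z/2.
H_2: b_2 = 20 − 20 − 0 = 0; torsion from ∂_3 factors > 1: none. So H_2 ≅ 0.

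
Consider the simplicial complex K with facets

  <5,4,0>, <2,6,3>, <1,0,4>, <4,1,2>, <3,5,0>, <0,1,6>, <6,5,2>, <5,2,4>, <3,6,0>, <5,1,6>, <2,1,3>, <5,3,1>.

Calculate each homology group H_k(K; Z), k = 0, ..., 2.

H_0 = Z,  H_1 = Z/2Z,  H_2 = 0.

Take the total order 0 < 1 < 2 < 3 < 4 < 5 < 6 on the vertex set. Then K (dimension 2) consists of the simplices:

  0-simplices (7): [0], [1], [2], [3], [4], [5], [6]
  1-simplices (18): [0,1], [0,3], [0,4], [0,5], [0,6], [1,2], [1,3], [1,4], [1,5], [1,6], [2,3], [2,4], [2,5], [2,6], [3,5], [3,6], [4,5], [5,6]
  2-simplices (12): [0,1,4], [0,1,6], [0,3,5], [0,3,6], [0,4,5], [1,2,3], [1,2,4], [1,3,5], [1,5,6], [2,3,6], [2,4,5], [2,5,6]

giving chain groups C_0 ≅ Z^7, C_1 ≅ Z^18, C_2 ≅ Z^12.

Boundary ∂_1: C_1 → C_0 is given by ∂[p,q] = [q] − [p].
The resulting 7×18 matrix has rank 6, and its Smith normal form has invariant factors (1,1,1,1,1,1).

Boundary ∂_2: C_2 → C_1 acts by ∂[p,q,r] = [q,r] − [p,r] + [p,q]. For instance
  ∂[0,1,6] = [1,6] − [0,6] + [0,1],
  ∂[0,1,4] = [1,4] − [0,4] + [0,1].
The resulting 18×12 matrix has rank 12, and its Smith normal form has invariant factors (1,1,1,1,1,1,1,1,1,1,1,2).

From H_k ≅ ker(∂_k) / im(∂_{k+1}) we obtain:

  H_0: rank C_0 − rank ∂_1 = 7 − 6 = 1, and the invariant factors of ∂_1 are all 1, so H_0 = Z.
  H_1: rank ker ∂_1 − rank ∂_2 = (18 − 6) − 12 = 0, and ∂_2 has invariant factor 2 > 1, so H_1 = Z/2Z.
  H_2: rank ker ∂_2 − rank ∂_3 = (12 − 12) − 0 = 0, and there is no ∂_3, so H_2 = 0.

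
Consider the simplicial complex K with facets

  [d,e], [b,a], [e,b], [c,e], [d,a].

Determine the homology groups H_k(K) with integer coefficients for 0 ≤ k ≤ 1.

Order the vertices as a < b < c < d < e. Listing each simplex with vertices in this order, K has dimension 1 with simplices:

  0-simplices (5): a, b, c, d, e
  1-simplices (5): ab, ad, be, ce, de

Hence C_0 ≅ Z^5, C_1 ≅ Z^5.

The boundary map ∂_1: C_1 → C_0 sends each edge [p,q] (with p < q) to q − p.
The resulting 5×5 matrix has rank 4, and its Smith normal form has invariant factors (1,1,1,1).

Computing H_k = (kernel of ∂_k) / (image of ∂_{k+1}):

  H_0: rank C_0 − rank ∂_1 = 5 − 4 = 1, and the invariant factors of ∂_1 are all 1, so H_0 ≅ Z.
  H_1: rank ker ∂_1 − rank ∂_2 = (5 − 4) − 0 = 1, and there is no ∂_2, so H_1 ≅ Z.

H_0 ≅ Z,  H_1 ≅ Z.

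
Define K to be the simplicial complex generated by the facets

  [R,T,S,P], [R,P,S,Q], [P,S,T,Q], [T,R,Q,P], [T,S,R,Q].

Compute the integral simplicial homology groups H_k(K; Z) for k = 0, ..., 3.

K has 5 vertices, 10 edges, 10 triangles, 5 3-simplices.
rank ∂_0 = 0, rank ∂_1 = 4 ⇒ b_0 = 5 − 0 − 4 = 1; all invariant factors of ∂_1 are 1 so no torsion. So H_0 = Z.
rank ∂_1 = 4, rank ∂_2 = 6 ⇒ b_1 = 10 − 4 − 6 = 0; all invariant factors of ∂_2 are 1 so no torsion. So H_1 = 0.
rank ∂_2 = 6, rank ∂_3 = 4 ⇒ b_2 = 10 − 6 − 4 = 0; all invariant factors of ∂_3 are 1 so no torsion. So H_2 = 0.
rank ∂_3 = 4, rank ∂_4 = 0 ⇒ b_3 = 5 − 4 − 0 = 1. So H_3 = Z.

H_0 ≅ Z,  H_1 = 0,  H_2 = 0,  H_3 ≅ Z.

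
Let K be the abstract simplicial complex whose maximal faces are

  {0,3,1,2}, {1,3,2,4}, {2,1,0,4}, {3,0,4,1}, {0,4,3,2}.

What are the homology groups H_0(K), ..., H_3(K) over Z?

Take the total order 0 < 1 < 2 < 3 < 4 on the vertex set. Then K (dimension 3) consists of the simplices:

  0-simplices (5): [0], [1], [2], [3], [4]
  1-simplices (10): [0,1], [0,2], [0,3], [0,4], [1,2], [1,3], [1,4], [2,3], [2,4], [3,4]
  2-simplices (10): [0,1,2], [0,1,3], [0,1,4], [0,2,3], [0,2,4], [0,3,4], [1,2,3], [1,2,4], [1,3,4], [2,3,4]
  3-simplices (5): [0,1,2,3], [0,1,2,4], [0,1,3,4], [0,2,3,4], [1,2,3,4]

so the chain groups are C_0 ≅ Z^5, C_1 ≅ Z^10, C_2 ≅ Z^10, C_3 ≅ Z^5.

Boundary ∂_1: C_1 → C_0 maps an edge to its endpoints' difference, ∂[p,q] = q − p.
The resulting 5×10 matrix has rank 4, and its Smith normal form has invariant factors (1,1,1,1).

∂_2: C_2 → C_1 acts by ∂[p,q,r] = [q,r] − [p,r] + [p,q]. For instance
  ∂[0,1,3] = [1,3] − [0,3] + [0,1],
  ∂[0,1,4] = [1,4] − [0,4] + [0,1].
As a 10×10 matrix over Z this has rank 6, with invariant factors (1,1,1,1,1,1).

The boundary map ∂_3: C_3 → C_2 sends each 3-simplex σ to the alternating sum Σ_i (−1)^i (σ with its i-th vertex removed). For instance
  ∂[0,1,3,4] = [1,3,4] − [0,3,4] + [0,1,4] − [0,1,3],
  ∂[0,1,2,3] = [1,2,3] − [0,2,3] + [0,1,3] − [0,1,2].
The resulting 10×5 matrix has rank 4, and its Smith normal form has invariant factors (1,1,1,1).

Now H_k = ker ∂_k / im ∂_{k+1}, so:

  H_0: rank C_0 − rank ∂_1 = 5 − 4 = 1, and the invariant factors of ∂_1 are all 1, so H_0 = Z.
  H_1: rank ker ∂_1 − rank ∂_2 = (10 − 4) − 6 = 0, and the invariant factors of ∂_2 are all 1, so H_1 = 0.
  H_2: rank ker ∂_2 − rank ∂_3 = (10 − 6) − 4 = 0, and the invariant factors of ∂_3 are all 1, so H_2 = 0.
  H_3: rank ker ∂_3 − rank ∂_4 = (5 − 4) − 0 = 1, and there is no ∂_4, so H_3 = Z.

H_0 = Z,  H_1 = 0,  H_2 = 0,  H_3 = Z.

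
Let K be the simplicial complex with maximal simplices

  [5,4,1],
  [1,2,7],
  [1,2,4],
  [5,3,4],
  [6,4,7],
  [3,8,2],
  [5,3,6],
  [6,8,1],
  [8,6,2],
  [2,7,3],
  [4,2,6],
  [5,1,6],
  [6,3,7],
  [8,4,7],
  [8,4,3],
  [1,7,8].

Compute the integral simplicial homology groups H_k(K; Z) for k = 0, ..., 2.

Take the total order 1 < 2 < 3 < 4 < 5 < 6 < 7 < 8 on the vertex set. Then K (dimension 2) consists of the simplices:

  0-simplices (8): [1], [2], [3], [4], [5], [6], [7], [8]
  1-simplices (24): (24 of them)
  2-simplices (16): [1,2,4], [1,2,7], [1,4,5], [1,5,6], [1,6,8], [1,7,8], [2,3,7], [2,3,8], [2,4,6], [2,6,8], [3,4,5], [3,4,8], [3,5,6], [3,6,7], [4,6,7], [4,7,8]

giving chain groups C_0 ≅ Z^8, C_1 ≅ Z^24, C_2 ≅ Z^16.

∂_1: C_1 → C_0 is given by ∂[p,q] = [q] − [p].
As a 8×24 matrix over Z this has rank 7, with invariant factors (1,1,1,1,1,1,1).

The boundary map ∂_2: C_2 → C_1 maps a triangle to the signed sum of its edges. For instance
  ∂[3,6,7] = [6,7] − [3,7] + [3,6],
  ∂[1,7,8] = [7,8] − [1,8] + [1,7].
This gives a 24×16 integer matrix of rank 15; reducing to Smith normal form yields diagonal entries (1,1,1,1,1,1,1,1,1,1,1,1,1,1,1).

From H_k ≅ ker(∂_k) / im(∂_{k+1}) we obtain:

  H_0: rank C_0 − rank ∂_1 = 8 − 7 = 1, and the invariant factors of ∂_1 are all 1, so H_0 ≅ Z.
  H_1: rank ker ∂_1 − rank ∂_2 = (24 − 7) − 15 = 2, and the invariant factors of ∂_2 are all 1, so H_1 ≅ Z^2.
  H_2: rank ker ∂_2 − rank ∂_3 = (16 − 15) − 0 = 1, and there is no ∂_3, so H_2 ≅ Z.

(K is a triangulation of the torus T^2.)

H_0 ≅ Z,  H_1 ≅ Z^2,  H_2 ≅ Z.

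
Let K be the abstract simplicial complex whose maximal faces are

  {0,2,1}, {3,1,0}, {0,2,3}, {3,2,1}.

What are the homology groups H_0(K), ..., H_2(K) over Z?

Fix the vertex order 0 < 1 < 2 < 3 and write every simplex with vertices in increasing order. Then dim K = 2 and the simplices of K are:

  0-simplices (4): [0], [1], [2], [3]
  1-simplices (6): [0,1], [0,2], [0,3], [1,2], [1,3], [2,3]
  2-simplices (4): [0,1,2], [0,1,3], [0,2,3], [1,2,3]

Hence C_0 ≅ Z^4, C_1 ≅ Z^6, C_2 ≅ Z^4.

The boundary map ∂_1: C_1 → C_0 maps an edge to its endpoints' difference, ∂[p,q] = q − p.
This gives a 4×6 integer matrix of rank 3; reducing to Smith normal form yields diagonal entries (1,1,1).

∂_2: C_2 → C_1 sends each 2-simplex [p,q,r] to [q,r] − [p,r] + [p,q]. For instance
  ∂[1,2,3] = [2,3] − [1,3] + [1,2],
  ∂[0,1,3] = [1,3] − [0,3] + [0,1].
As a 6×4 matrix over Z this has rank 3, with invariant factors (1,1,1).

Computing H_k = (kernel of ∂_k) / (image of ∂_{k+1}):

  H_0: rank C_0 − rank ∂_1 = 4 − 3 = 1, and the invariant factors of ∂_1 are all 1, so H_0 = Z.
  H_1: rank ker ∂_1 − rank ∂_2 = (6 − 3) − 3 = 0, and the invariant factors of ∂_2 are all 1, so H_1 = 0.
  H_2: rank ker ∂_2 − rank ∂_3 = (4 − 3) − 0 = 1, and there is no ∂_3, so H_2 = Z.

H_0 ≅ Z,  H_1 = 0,  H_2 ≅ Z.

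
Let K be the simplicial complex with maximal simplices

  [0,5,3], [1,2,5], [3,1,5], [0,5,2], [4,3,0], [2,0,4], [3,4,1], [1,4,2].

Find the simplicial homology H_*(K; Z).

Fix the vertex order 0 < 1 < 2 < 3 < 4 < 5 and write every simplex with vertices in increasing order. Then dim K = 2 and the simplices of K are:

  0-simplices (6): [0], [1], [2], [3], [4], [5]
  1-simplices (12): [0,2], [0,3], [0,4], [0,5], [1,2], [1,3], [1,4], [1,5], [2,4], [2,5], [3,4], [3,5]
  2-simplices (8): [0,2,4], [0,2,5], [0,3,4], [0,3,5], [1,2,4], [1,2,5], [1,3,4], [1,3,5]

Hence C_0 ≅ Z^6, C_1 ≅ Z^12, C_2 ≅ Z^8.

Boundary ∂_1: C_1 → C_0 maps an edge to its endpoints' difference, ∂[p,q] = q − p.
The 6×12 boundary matrix has rank 5 and Smith normal form diag(1,1,1,1,1).

Boundary ∂_2: C_2 → C_1 sends each 2-simplex [p,q,r] to [q,r] − [p,r] + [p,q]. For instance
  ∂[0,2,5] = [2,5] − [0,5] + [0,2],
  ∂[0,3,4] = [3,4] − [0,4] + [0,3].
As a 12×8 matrix over Z this has rank 7, with invariant factors (1,1,1,1,1,1,1).

Computing H_k = (kernel of ∂_k) / (image of ∂_{k+1}):

  H_0: rank C_0 − rank ∂_1 = 6 − 5 = 1, and the invariant factors of ∂_1 are all 1, so H_0 = Z.
  H_1: rank ker ∂_1 − rank ∂_2 = (12 − 5) − 7 = 0, and the invariant factors of ∂_2 are all 1, so H_1 = 0.
  H_2: rank ker ∂_2 − rank ∂_3 = (8 − 7) − 0 = 1, and there is no ∂_3, so H_2 = Z.

As a check, the Euler characteristic is 6 − 12 + 8 = 2, which agrees with 1 − 0 + 1 = 2.
(K is a triangulation of the 2-sphere S^2.)

H_0 = Z,  H_1 = 0,  H_2 = Z.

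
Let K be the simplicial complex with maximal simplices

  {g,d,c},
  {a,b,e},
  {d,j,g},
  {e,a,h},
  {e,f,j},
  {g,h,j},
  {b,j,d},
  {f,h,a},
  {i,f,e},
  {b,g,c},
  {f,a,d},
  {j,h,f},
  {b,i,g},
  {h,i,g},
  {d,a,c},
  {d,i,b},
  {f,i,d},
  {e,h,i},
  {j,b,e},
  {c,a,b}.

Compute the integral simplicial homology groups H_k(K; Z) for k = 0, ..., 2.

H_0 ≅ Z,  H_1 ≅ Z ⊕ Z/2Z,  H_2 = 0.

Order the vertices as a < b < c < d < e < f < g < h < i < j. Listing each simplex with vertices in this order, K has dimension 2 with simplices:

  0-simplices (10): a, b, c, d, e, f, g, h, i, j
  1-simplices (30): ab, ac, ad, ae, af, ah, bc, bd, be, bg, bi, bj, cd, cg, df, dg, di, dj, ef, eh, ei, ej, fh, fi, fj, gh, gi, gj, hi, hj
  2-simplices (20): abc, abe, acd, adf, aeh, afh, bcg, bdi, bdj, bej, bgi, cdg, dfi, dgj, efi, efj, ehi, fhj, ghi, ghj

giving chain groups C_0 ≅ Z^10, C_1 ≅ Z^30, C_2 ≅ Z^20.

The boundary map ∂_1: C_1 → C_0 maps an edge to its endpoints' difference, ∂[p,q] = q − p.
This gives a 10×30 integer matrix of rank 9; reducing to Smith normal form yields diagonal entries (1,1,1,1,1,1,1,1,1).

∂_2: C_2 → C_1 maps a triangle to the signed sum of its edges. For instance
  ∂efj = fj − ej + ef,
  ∂abc = bc − ac + ab.
As a 30×20 matrix over Z this has rank 20, with invariant factors (1,1,1,1,1,1,1,1,1,1,1,1,1,1,1,1,1,1,1,2).

From H_k ≅ ker(∂_k) / im(∂_{k+1}) we obtain:

  H_0: rank C_0 − rank ∂_1 = 10 − 9 = 1, and the invariant factors of ∂_1 are all 1, so H_0 ≅ Z.
  H_1: rank ker ∂_1 − rank ∂_2 = (30 − 9) − 20 = 1, and ∂_2 has invariant factor 2 > 1, so H_1 ≅ Z ⊕ Z/2Z.
  H_2: rank ker ∂_2 − rank ∂_3 = (20 − 20) − 0 = 0, and there is no ∂_3, so H_2 ≅ 0.

As a check, the Euler characteristic is 10 − 30 + 20 = 0, which agrees with 1 − 1 + 0 = 0.
(K is a triangulation of the Klein bottle.)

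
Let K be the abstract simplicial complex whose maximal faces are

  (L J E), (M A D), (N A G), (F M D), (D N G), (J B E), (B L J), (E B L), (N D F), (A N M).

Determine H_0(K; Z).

We work with the vertex ordering A < B < D < E < F < G < J < L < M < N. The simplices of K, each written with vertices in increasing order, are:

  0-simplices (10): A, B, D, E, F, G, J, L, M, N
  1-simplices (18): AD, AG, AM, AN, BE, BJ, BL, DF, DG, DM, DN, EJ, EL, FM, FN, GN, JL, MN
  2-simplices (10): ADM, AGN, AMN, BEJ, BEL, BJL, DFM, DFN, DGN, EJL

so the chain groups are C_0 ≅ Z^10, C_1 ≅ Z^18, C_2 ≅ Z^10.

∂_1: C_1 → C_0 sends each edge [p,q] (with p < q) to q − p. For instance
  ∂DF = F − D.
This gives a 10×18 integer matrix of rank 8; reducing to Smith normal form yields diagonal entries (1,1,1,1,1,1,1,1).

∂_2: C_2 → C_1 maps a triangle to the signed sum of its edges. For instance
  ∂DFN = FN − DN + DF,
  ∂AGN = GN − AN + AG.
The 18×10 boundary matrix has rank 9 and Smith normal form diag(1,1,1,1,1,1,1,1,1).

From H_k ≅ ker(∂_k) / im(∂_{k+1}) we obtain:

  H_0: rank C_0 − rank ∂_1 = 10 − 8 = 2, and the invariant factors of ∂_1 are all 1, so H_0 = Z^2.

H_0 = Z^2.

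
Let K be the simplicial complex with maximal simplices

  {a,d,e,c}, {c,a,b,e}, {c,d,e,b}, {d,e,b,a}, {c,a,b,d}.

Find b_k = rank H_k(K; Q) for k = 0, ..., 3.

b_0 = 1, b_1 = 0, b_2 = 0, b_3 = 1.

We work with the vertex ordering a < b < c < d < e. The simplices of K, each written with vertices in increasing order, are:

  0-simplices (5): a, b, c, d, e
  1-simplices (10): ab, ac, ad, ae, bc, bd, be, cd, ce, de
  2-simplices (10): abc, abd, abe, acd, ace, ade, bcd, bce, bde, cde
  3-simplices (5): abcd, abce, abde, acde, bcde

so the chain groups are C_0 ≅ Z^5, C_1 ≅ Z^10, C_2 ≅ Z^10, C_3 ≅ Z^5.

Boundary ∂_1: C_1 → C_0 sends each edge [p,q] (with p < q) to q − p. For instance
  ∂cd = d − c.
As a 5×10 matrix over Z this has rank 4, with invariant factors (1,1,1,1).

The boundary map ∂_2: C_2 → C_1 acts by ∂[p,q,r] = [q,r] − [p,r] + [p,q]. For instance
  ∂bcd = cd − bd + bc,
  ∂abe = be − ae + ab.
This gives a 10×10 integer matrix of rank 6; reducing to Smith normal form yields diagonal entries (1,1,1,1,1,1).

The boundary map ∂_3: C_3 → C_2 sends each 3-simplex σ to the alternating sum Σ_i (−1)^i (σ with its i-th vertex removed). For instance
  ∂abce = bce − ace + abe − abc,
  ∂abde = bde − ade + abe − abd.
The resulting 10×5 matrix has rank 4, and its Smith normal form has invariant factors (1,1,1,1).

Now H_k = ker ∂_k / im ∂_{k+1}, so:

  H_0: rank C_0 − rank ∂_1 = 5 − 4 = 1, and the invariant factors of ∂_1 are all 1, so H_0 ≅ Z.
  H_1: rank ker ∂_1 − rank ∂_2 = (10 − 4) − 6 = 0, and the invariant factors of ∂_2 are all 1, so H_1 ≅ 0.
  H_2: rank ker ∂_2 − rank ∂_3 = (10 − 6) − 4 = 0, and the invariant factors of ∂_3 are all 1, so H_2 ≅ 0.
  H_3: rank ker ∂_3 − rank ∂_4 = (5 − 4) − 0 = 1, and there is no ∂_4, so H_3 ≅ Z.

(K is a triangulation of the 3-sphere S^3.)

Hence the Betti numbers are b_0 = 1, b_1 = 0, b_2 = 0, b_3 = 1.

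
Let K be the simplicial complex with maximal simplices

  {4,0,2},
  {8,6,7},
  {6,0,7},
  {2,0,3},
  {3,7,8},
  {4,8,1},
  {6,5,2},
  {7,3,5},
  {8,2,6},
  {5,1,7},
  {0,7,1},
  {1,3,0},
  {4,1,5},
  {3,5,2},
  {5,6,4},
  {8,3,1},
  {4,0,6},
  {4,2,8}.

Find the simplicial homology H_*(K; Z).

H_0 ≅ Z,  H_1 ≅ Z ⊕ Z/2Z,  H_2 = 0.

Take the total order 0 < 1 < 2 < 3 < 4 < 5 < 6 < 7 < 8 on the vertex set. Then K (dimension 2) consists of the simplices:

  0-simplices (9): [0], [1], [2], [3], [4], [5], [6], [7], [8]
  1-simplices (27): (27 of them)
  2-simplices (18): [0,1,3], [0,1,7], [0,2,3], [0,2,4], [0,4,6], [0,6,7], [1,3,8], [1,4,5], [1,4,8], [1,5,7], [2,3,5], [2,4,8], [2,5,6], [2,6,8], [3,5,7], [3,7,8], [4,5,6], [6,7,8]

Hence C_0 ≅ Z^9, C_1 ≅ Z^27, C_2 ≅ Z^18.

∂_1: C_1 → C_0 maps an edge to its endpoints' difference, ∂[p,q] = q − p.
As a 9×27 matrix over Z this has rank 8, with invariant factors (1,1,1,1,1,1,1,1).

Boundary ∂_2: C_2 → C_1 sends each 2-simplex [p,q,r] to [q,r] − [p,r] + [p,q]. For instance
  ∂[2,3,5] = [3,5] − [2,5] + [2,3],
  ∂[2,6,8] = [6,8] − [2,8] + [2,6].
The 27×18 boundary matrix has rank 18 and Smith normal form diag(1,1,1,1,1,1,1,1,1,1,1,1,1,1,1,1,1,2).

Computing H_k = (kernel of ∂_k) / (image of ∂_{k+1}):

  H_0: rank C_0 − rank ∂_1 = 9 − 8 = 1, and the invariant factors of ∂_1 are all 1, so H_0 = Z.
  H_1: rank ker ∂_1 − rank ∂_2 = (27 − 8) − 18 = 1, and ∂_2 has invariant factor 2 > 1, so H_1 = Z ⊕ Z/2Z.
  H_2: rank ker ∂_2 − rank ∂_3 = (18 − 18) − 0 = 0, and there is no ∂_3, so H_2 = 0.

As a check, the Euler characteristic is 9 − 27 + 18 = 0, which agrees with 1 − 1 + 0 = 0.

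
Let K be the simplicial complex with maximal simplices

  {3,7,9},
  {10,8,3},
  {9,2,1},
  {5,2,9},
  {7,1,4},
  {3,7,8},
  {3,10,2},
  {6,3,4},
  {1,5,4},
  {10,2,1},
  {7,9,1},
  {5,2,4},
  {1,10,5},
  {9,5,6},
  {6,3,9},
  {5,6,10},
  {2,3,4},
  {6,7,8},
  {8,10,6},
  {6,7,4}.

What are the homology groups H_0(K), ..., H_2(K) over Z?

H_0 ≅ Z,  H_1 ≅ Z ⊕ Z_2,  H_2 = 0.

K has 10 vertices, 30 edges, 20 triangles.
rank ∂_0 = 0, rank ∂_1 = 9 ⇒ b_0 = 10 − 0 − 9 = 1; all invariant factors of ∂_1 are 1 so no torsion. So H_0 ≅ Z.
rank ∂_1 = 9, rank ∂_2 = 20 ⇒ b_1 = 30 − 9 − 20 = 1; ∂_2 has invariant factor(s) [2] giving torsion. So H_1 ≅ Z ⊕ Z_2.
rank ∂_2 = 20, rank ∂_3 = 0 ⇒ b_2 = 20 − 20 − 0 = 0. So H_2 ≅ 0.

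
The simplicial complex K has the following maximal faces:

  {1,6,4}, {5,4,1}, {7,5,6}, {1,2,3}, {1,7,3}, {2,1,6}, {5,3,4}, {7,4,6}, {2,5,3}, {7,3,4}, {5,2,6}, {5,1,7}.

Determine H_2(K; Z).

K has 7 vertices, 18 edges, 12 triangles.
rank ∂_2 = 12, rank ∂_3 = 0 ⇒ b_2 = 12 − 12 − 0 = 0. So H_2 ≅ 0.

H_2 ≅ 0.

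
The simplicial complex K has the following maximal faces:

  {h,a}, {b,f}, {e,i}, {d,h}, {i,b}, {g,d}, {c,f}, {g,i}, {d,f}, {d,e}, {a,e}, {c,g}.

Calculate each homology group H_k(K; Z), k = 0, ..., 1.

H_0 = Z,  H_1 = Z^4.

We work with the vertex ordering a < b < c < d < e < f < g < h < i. The simplices of K, each written with vertices in increasing order, are:

  0-simplices (9): a, b, c, d, e, f, g, h, i
  1-simplices (12): ae, ah, bf, bi, cf, cg, de, df, dg, dh, ei, gi

giving chain groups C_0 ≅ Z^9, C_1 ≅ Z^12.

Boundary ∂_1: C_1 → C_0 is given by ∂[p,q] = [q] − [p]. For instance
  ∂df = f − d.
The resulting 9×12 matrix has rank 8, and its Smith normal form has invariant factors (1,1,1,1,1,1,1,1).

Reading off H_k = ker ∂_k / im ∂_{k+1}:

  H_0: rank C_0 − rank ∂_1 = 9 − 8 = 1, and the invariant factors of ∂_1 are all 1, so H_0 ≅ Z.
  H_1: rank ker ∂_1 − rank ∂_2 = (12 − 8) − 0 = 4, and there is no ∂_2, so H_1 ≅ Z^4.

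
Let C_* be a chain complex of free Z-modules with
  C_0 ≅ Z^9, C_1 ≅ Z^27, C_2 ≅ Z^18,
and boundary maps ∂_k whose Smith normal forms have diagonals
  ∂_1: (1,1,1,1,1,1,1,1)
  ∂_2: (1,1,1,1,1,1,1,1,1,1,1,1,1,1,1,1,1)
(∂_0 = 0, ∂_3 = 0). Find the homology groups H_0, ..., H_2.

H_0: b_0 = 9 − 0 − 8 = 1; torsion from ∂_1 factors > 1: none. So H_0 = Z.
H_1: b_1 = 27 − 8 − 17 = 2; torsion from ∂_2 factors > 1: none. So H_1 = Z^2.
H_2: b_2 = 18 − 17 − 0 = 1; torsion from ∂_3 factors > 1: none. So H_2 = Z.

H_0 = Z,  H_1 = Z^2,  H_2 = Z.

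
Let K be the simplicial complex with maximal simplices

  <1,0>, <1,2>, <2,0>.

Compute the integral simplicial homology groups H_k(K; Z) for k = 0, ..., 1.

H_0 ≅ Z,  H_1 ≅ Z.

Order the vertices as 0 < 1 < 2. Listing each simplex with vertices in this order, K has dimension 1 with simplices:

  0-simplices (3): [0], [1], [2]
  1-simplices (3): [0,1], [0,2], [1,2]

Hence C_0 ≅ Z^3, C_1 ≅ Z^3.

The boundary map ∂_1: C_1 → C_0 maps an edge to its endpoints' difference, ∂[p,q] = q − p.
The resulting 3×3 matrix has rank 2, and its Smith normal form has invariant factors (1,1).

Computing H_k = (kernel of ∂_k) / (image of ∂_{k+1}):

  H_0: rank C_0 − rank ∂_1 = 3 − 2 = 1, and the invariant factors of ∂_1 are all 1, so H_0 ≅ Z.
  H_1: rank ker ∂_1 − rank ∂_2 = (3 − 2) − 0 = 1, and there is no ∂_2, so H_1 ≅ Z.

(K is a triangulation of the circle S^1.)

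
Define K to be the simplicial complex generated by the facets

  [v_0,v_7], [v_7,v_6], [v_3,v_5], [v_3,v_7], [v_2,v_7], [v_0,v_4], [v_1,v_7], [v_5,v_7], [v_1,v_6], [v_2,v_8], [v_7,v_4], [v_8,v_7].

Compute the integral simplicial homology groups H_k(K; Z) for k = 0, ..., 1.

Fix the vertex order v_0 < v_1 < v_2 < v_3 < v_4 < v_5 < v_6 < v_7 < v_8 and write every simplex with vertices in increasing order. Then dim K = 1 and the simplices of K are:

  0-simplices (9): [v_0], [v_1], [v_2], [v_3], [v_4], [v_5], [v_6], [v_7], [v_8]
  1-simplices (12): [v_0,v_4], [v_0,v_7], [v_1,v_6], [v_1,v_7], [v_2,v_7], [v_2,v_8], [v_3,v_5], [v_3,v_7], [v_4,v_7], [v_5,v_7], [v_6,v_7], [v_7,v_8]

so the chain groups are C_0 ≅ Z^9, C_1 ≅ Z^12.

The boundary map ∂_1: C_1 → C_0 sends each edge [p,q] (with p < q) to q − p.
As a 9×12 matrix over Z this has rank 8, with invariant factors (1,1,1,1,1,1,1,1).

Now H_k = ker ∂_k / im ∂_{k+1}, so:

  H_0: rank C_0 − rank ∂_1 = 9 − 8 = 1, and the invariant factors of ∂_1 are all 1, so H_0 = Z.
  H_1: rank ker ∂_1 − rank ∂_2 = (12 − 8) − 0 = 4, and there is no ∂_2, so H_1 = Z^4.

H_0 = Z,  H_1 = Z^4.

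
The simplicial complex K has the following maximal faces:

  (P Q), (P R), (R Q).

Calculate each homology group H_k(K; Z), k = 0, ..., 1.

H_0 = Z,  H_1 = Z.

Fix the vertex order P < Q < R and write every simplex with vertices in increasing order. Then dim K = 1 and the simplices of K are:

  0-simplices (3): P, Q, R
  1-simplices (3): PQ, PR, QR

giving chain groups C_0 ≅ Z^3, C_1 ≅ Z^3.

∂_1: C_1 → C_0 sends each edge [p,q] (with p < q) to q − p.
This gives a 3×3 integer matrix of rank 2; reducing to Smith normal form yields diagonal entries (1,1).

Computing H_k = (kernel of ∂_k) / (image of ∂_{k+1}):

  H_0: rank C_0 − rank ∂_1 = 3 − 2 = 1, and the invariant factors of ∂_1 are all 1, so H_0 ≅ Z.
  H_1: rank ker ∂_1 − rank ∂_2 = (3 − 2) − 0 = 1, and there is no ∂_2, so H_1 ≅ Z.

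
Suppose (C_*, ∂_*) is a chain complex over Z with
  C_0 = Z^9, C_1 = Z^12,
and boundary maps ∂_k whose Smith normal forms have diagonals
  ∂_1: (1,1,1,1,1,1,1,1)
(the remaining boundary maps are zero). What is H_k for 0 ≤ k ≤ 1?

H_0 ≅ Z,  H_1 ≅ Z^4.

H_0: b_0 = 9 − 0 − 8 = 1; torsion from ∂_1 factors > 1: none. So H_0 ≅ Z.
H_1: b_1 = 12 − 8 − 0 = 4; torsion from ∂_2 factors > 1: none. So H_1 ≅ Z^4.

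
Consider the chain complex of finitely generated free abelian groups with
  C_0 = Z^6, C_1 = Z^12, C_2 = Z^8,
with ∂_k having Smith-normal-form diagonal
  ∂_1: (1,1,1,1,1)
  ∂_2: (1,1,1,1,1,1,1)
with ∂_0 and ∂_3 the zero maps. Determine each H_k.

H_0: b_0 = 6 − 0 − 5 = 1; torsion from ∂_1 factors > 1: none. So H_0 ≅ Z.
H_1: b_1 = 12 − 5 − 7 = 0; torsion from ∂_2 factors > 1: none. So H_1 ≅ 0.
H_2: b_2 = 8 − 7 − 0 = 1; torsion from ∂_3 factors > 1: none. So H_2 ≅ Z.

H_0 ≅ Z,  H_1 = 0,  H_2 ≅ Z.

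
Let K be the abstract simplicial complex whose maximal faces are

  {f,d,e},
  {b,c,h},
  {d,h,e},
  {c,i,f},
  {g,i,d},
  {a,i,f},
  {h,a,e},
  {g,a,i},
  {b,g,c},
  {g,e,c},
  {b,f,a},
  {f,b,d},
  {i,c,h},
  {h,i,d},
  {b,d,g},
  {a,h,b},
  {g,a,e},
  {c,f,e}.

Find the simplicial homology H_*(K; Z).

H_0 = Z,  H_1 = Z^2,  H_2 = Z.

K has 9 vertices, 27 edges, 18 triangles.
rank ∂_0 = 0, rank ∂_1 = 8 ⇒ b_0 = 9 − 0 − 8 = 1; all invariant factors of ∂_1 are 1 so no torsion. So H_0 = Z.
rank ∂_1 = 8, rank ∂_2 = 17 ⇒ b_1 = 27 − 8 − 17 = 2; all invariant factors of ∂_2 are 1 so no torsion. So H_1 = Z^2.
rank ∂_2 = 17, rank ∂_3 = 0 ⇒ b_2 = 18 − 17 − 0 = 1. So H_2 = Z.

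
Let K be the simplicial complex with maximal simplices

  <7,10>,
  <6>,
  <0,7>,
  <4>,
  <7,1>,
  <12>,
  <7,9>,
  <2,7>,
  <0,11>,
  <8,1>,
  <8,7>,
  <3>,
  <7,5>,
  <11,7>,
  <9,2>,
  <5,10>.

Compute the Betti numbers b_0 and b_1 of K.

b_0 = 5, b_1 = 4.

Fix the vertex order 0 < 1 < 2 < 3 < 4 < 5 < 6 < 7 < 8 < 9 < 10 < 11 < 12 and write every simplex with vertices in increasing order. Then dim K = 1 and the simplices of K are:

  0-simplices (13): [0], [1], [2], [3], [4], [5], [6], [7], [8], [9], [10], [11], [12]
  1-simplices (12): [0,7], [0,11], [1,7], [1,8], [2,7], [2,9], [5,7], [5,10], [7,8], [7,9], [7,10], [7,11]

so the chain groups are C_0 ≅ Z^13, C_1 ≅ Z^12.

Boundary ∂_1: C_1 → C_0 maps an edge to its endpoints' difference, ∂[p,q] = q − p. For instance
  ∂[7,8] = [8] − [7].
The resulting 13×12 matrix has rank 8, and its Smith normal form has invariant factors (1,1,1,1,1,1,1,1).

From H_k ≅ ker(∂_k) / im(∂_{k+1}) we obtain:

  H_0: rank C_0 − rank ∂_1 = 13 − 8 = 5, and the invariant factors of ∂_1 are all 1, so H_0 ≅ Z^5.
  H_1: rank ker ∂_1 − rank ∂_2 = (12 − 8) − 0 = 4, and there is no ∂_2, so H_1 ≅ Z^4.

Hence the Betti numbers are b_0 = 5, b_1 = 4.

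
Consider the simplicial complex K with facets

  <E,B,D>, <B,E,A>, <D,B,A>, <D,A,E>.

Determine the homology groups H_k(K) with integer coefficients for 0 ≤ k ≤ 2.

We work with the vertex ordering A < B < D < E. The simplices of K, each written with vertices in increasing order, are:

  0-simplices (4): A, B, D, E
  1-simplices (6): AB, AD, AE, BD, BE, DE
  2-simplices (4): ABD, ABE, ADE, BDE

Hence C_0 ≅ Z^4, C_1 ≅ Z^6, C_2 ≅ Z^4.

∂_1: C_1 → C_0 sends each edge [p,q] (with p < q) to q − p. For instance
  ∂AB = B − A.
The resulting 4×6 matrix has rank 3, and its Smith normal form has invariant factors (1,1,1).

∂_2: C_2 → C_1 maps a triangle to the signed sum of its edges. For instance
  ∂BDE = DE − BE + BD,
  ∂ABE = BE − AE + AB.
The 6×4 boundary matrix has rank 3 and Smith normal form diag(1,1,1).

From H_k ≅ ker(∂_k) / im(∂_{k+1}) we obtain:

  H_0: rank C_0 − rank ∂_1 = 4 − 3 = 1, and the invariant factors of ∂_1 are all 1, so H_0 ≅ Z.
  H_1: rank ker ∂_1 − rank ∂_2 = (6 − 3) − 3 = 0, and the invariant factors of ∂_2 are all 1, so H_1 ≅ 0.
  H_2: rank ker ∂_2 − rank ∂_3 = (4 − 3) − 0 = 1, and there is no ∂_3, so H_2 ≅ Z.

As a check, the Euler characteristic is 4 − 6 + 4 = 2, which agrees with 1 − 0 + 1 = 2.

H_0 = Z,  H_1 = 0,  H_2 = Z.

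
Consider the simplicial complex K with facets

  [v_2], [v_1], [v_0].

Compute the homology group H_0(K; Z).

H_0 ≅ Z^3.

Order the vertices as v_0 < v_1 < v_2. Listing each simplex with vertices in this order, K has dimension 0 with simplices:

  0-simplices (3): [v_0], [v_1], [v_2]

giving chain groups C_0 ≅ Z^3.

Computing H_k = (kernel of ∂_k) / (image of ∂_{k+1}):

  H_0: rank C_0 − rank ∂_1 = 3 − 0 = 3, and there is no ∂_1, so H_0 = Z^3.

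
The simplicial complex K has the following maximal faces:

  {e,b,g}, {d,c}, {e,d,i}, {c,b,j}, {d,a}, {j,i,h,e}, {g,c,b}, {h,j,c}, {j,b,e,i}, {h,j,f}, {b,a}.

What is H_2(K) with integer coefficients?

K has 10 vertices, 22 edges, 13 triangles, 2 3-simplices.
rank ∂_2 = 11, rank ∂_3 = 2 ⇒ b_2 = 13 − 11 − 2 = 0; all invariant factors of ∂_3 are 1 so no torsion. So H_2 ≅ 0.

H_2 = 0.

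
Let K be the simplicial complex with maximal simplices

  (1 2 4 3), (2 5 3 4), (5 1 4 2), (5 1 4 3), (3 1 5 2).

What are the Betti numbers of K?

b_0 = 1, b_1 = 0, b_2 = 0, b_3 = 1.

Fix the vertex order 1 < 2 < 3 < 4 < 5 and write every simplex with vertices in increasing order. Then dim K = 3 and the simplices of K are:

  0-simplices (5): [1], [2], [3], [4], [5]
  1-simplices (10): [1,2], [1,3], [1,4], [1,5], [2,3], [2,4], [2,5], [3,4], [3,5], [4,5]
  2-simplices (10): [1,2,3], [1,2,4], [1,2,5], [1,3,4], [1,3,5], [1,4,5], [2,3,4], [2,3,5], [2,4,5], [3,4,5]
  3-simplices (5): [1,2,3,4], [1,2,3,5], [1,2,4,5], [1,3,4,5], [2,3,4,5]

giving chain groups C_0 ≅ Z^5, C_1 ≅ Z^10, C_2 ≅ Z^10, C_3 ≅ Z^5.

The boundary map ∂_1: C_1 → C_0 is given by ∂[p,q] = [q] − [p]. For instance
  ∂[2,4] = [4] − [2].
As a 5×10 matrix over Z this has rank 4, with invariant factors (1,1,1,1).

The boundary map ∂_2: C_2 → C_1 acts by ∂[p,q,r] = [q,r] − [p,r] + [p,q]. For instance
  ∂[1,3,5] = [3,5] − [1,5] + [1,3],
  ∂[2,4,5] = [4,5] − [2,5] + [2,4].
The resulting 10×10 matrix has rank 6, and its Smith normal form has invariant factors (1,1,1,1,1,1).

The boundary map ∂_3: C_3 → C_2 sends each 3-simplex σ to the alternating sum Σ_i (−1)^i (σ with its i-th vertex removed). For instance
  ∂[1,2,3,5] = [2,3,5] − [1,3,5] + [1,2,5] − [1,2,3],
  ∂[1,2,3,4] = [2,3,4] − [1,3,4] + [1,2,4] − [1,2,3].
This gives a 10×5 integer matrix of rank 4; reducing to Smith normal form yields diagonal entries (1,1,1,1).

Computing H_k = (kernel of ∂_k) / (image of ∂_{k+1}):

  H_0: rank C_0 − rank ∂_1 = 5 − 4 = 1, and the invariant factors of ∂_1 are all 1, so H_0 = Z.
  H_1: rank ker ∂_1 − rank ∂_2 = (10 − 4) − 6 = 0, and the invariant factors of ∂_2 are all 1, so H_1 = 0.
  H_2: rank ker ∂_2 − rank ∂_3 = (10 − 6) − 4 = 0, and the invariant factors of ∂_3 are all 1, so H_2 = 0.
  H_3: rank ker ∂_3 − rank ∂_4 = (5 − 4) − 0 = 1, and there is no ∂_4, so H_3 = Z.

Hence the Betti numbers are b_0 = 1, b_1 = 0, b_2 = 0, b_3 = 1.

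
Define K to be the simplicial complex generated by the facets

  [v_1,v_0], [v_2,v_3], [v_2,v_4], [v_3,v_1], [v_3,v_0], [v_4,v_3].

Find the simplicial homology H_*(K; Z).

H_0 ≅ Z,  H_1 ≅ Z^2.

Order the vertices as v_0 < v_1 < v_2 < v_3 < v_4. Listing each simplex with vertices in this order, K has dimension 1 with simplices:

  0-simplices (5): [v_0], [v_1], [v_2], [v_3], [v_4]
  1-simplices (6): [v_0,v_1], [v_0,v_3], [v_1,v_3], [v_2,v_3], [v_2,v_4], [v_3,v_4]

giving chain groups C_0 ≅ Z^5, C_1 ≅ Z^6.

Boundary ∂_1: C_1 → C_0 is given by ∂[p,q] = [q] − [p]. For instance
  ∂[v_1,v_3] = [v_3] − [v_1].
This gives a 5×6 integer matrix of rank 4; reducing to Smith normal form yields diagonal entries (1,1,1,1).

Now H_k = ker ∂_k / im ∂_{k+1}, so:

  H_0: rank C_0 − rank ∂_1 = 5 − 4 = 1, and the invariant factors of ∂_1 are all 1, so H_0 = Z.
  H_1: rank ker ∂_1 − rank ∂_2 = (6 − 4) − 0 = 2, and there is no ∂_2, so H_1 = Z^2.

As a check, the Euler characteristic is 5 − 6 = -1, which agrees with 1 − 2 = -1.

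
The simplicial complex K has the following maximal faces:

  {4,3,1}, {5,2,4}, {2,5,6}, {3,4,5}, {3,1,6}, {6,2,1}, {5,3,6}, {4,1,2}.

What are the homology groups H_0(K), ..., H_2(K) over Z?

H_0 = Z,  H_1 = 0,  H_2 = Z.

K has 6 vertices, 12 edges, 8 triangles.
rank ∂_0 = 0, rank ∂_1 = 5 ⇒ b_0 = 6 − 0 − 5 = 1; all invariant factors of ∂_1 are 1 so no torsion. So H_0 = Z.
rank ∂_1 = 5, rank ∂_2 = 7 ⇒ b_1 = 12 − 5 − 7 = 0; all invariant factors of ∂_2 are 1 so no torsion. So H_1 = 0.
rank ∂_2 = 7, rank ∂_3 = 0 ⇒ b_2 = 8 − 7 − 0 = 1. So H_2 = Z.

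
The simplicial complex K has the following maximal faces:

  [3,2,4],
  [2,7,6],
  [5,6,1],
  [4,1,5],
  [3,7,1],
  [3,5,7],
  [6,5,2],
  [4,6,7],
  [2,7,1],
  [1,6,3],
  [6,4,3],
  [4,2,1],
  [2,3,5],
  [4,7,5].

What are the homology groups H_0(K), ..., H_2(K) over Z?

Fix the vertex order 1 < 2 < 3 < 4 < 5 < 6 < 7 and write every simplex with vertices in increasing order. Then dim K = 2 and the simplices of K are:

  0-simplices (7): [1], [2], [3], [4], [5], [6], [7]
  1-simplices (21): [1,2], [1,3], [1,4], [1,5], [1,6], [1,7], [2,3], [2,4], [2,5], [2,6], [2,7], [3,4], [3,5], [3,6], [3,7], [4,5], [4,6], [4,7], [5,6], [5,7], [6,7]
  2-simplices (14): [1,2,4], [1,2,7], [1,3,6], [1,3,7], [1,4,5], [1,5,6], [2,3,4], [2,3,5], [2,5,6], [2,6,7], [3,4,6], [3,5,7], [4,5,7], [4,6,7]

Hence C_0 ≅ Z^7, C_1 ≅ Z^21, C_2 ≅ Z^14.

∂_1: C_1 → C_0 is given by ∂[p,q] = [q] − [p].
The resulting 7×21 matrix has rank 6, and its Smith normal form has invariant factors (1,1,1,1,1,1).

Boundary ∂_2: C_2 → C_1 acts by ∂[p,q,r] = [q,r] − [p,r] + [p,q]. For instance
  ∂[2,3,5] = [3,5] − [2,5] + [2,3],
  ∂[4,5,7] = [5,7] − [4,7] + [4,5].
This gives a 21×14 integer matrix of rank 13; reducing to Smith normal form yields diagonal entries (1,1,1,1,1,1,1,1,1,1,1,1,1).

Now H_k = ker ∂_k / im ∂_{k+1}, so:

  H_0: rank C_0 − rank ∂_1 = 7 − 6 = 1, and the invariant factors of ∂_1 are all 1, so H_0 = Z.
  H_1: rank ker ∂_1 − rank ∂_2 = (21 − 6) − 13 = 2, and the invariant factors of ∂_2 are all 1, so H_1 = Z^2.
  H_2: rank ker ∂_2 − rank ∂_3 = (14 − 13) − 0 = 1, and there is no ∂_3, so H_2 = Z.

As a check, the Euler characteristic is 7 − 21 + 14 = 0, which agrees with 1 − 2 + 1 = 0.
(K is a triangulation of the torus T^2.)

H_0 ≅ Z,  H_1 ≅ Z^2,  H_2 ≅ Z.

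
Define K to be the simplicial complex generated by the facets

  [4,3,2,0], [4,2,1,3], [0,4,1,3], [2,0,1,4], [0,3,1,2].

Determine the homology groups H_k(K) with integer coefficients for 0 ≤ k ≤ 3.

Order the vertices as 0 < 1 < 2 < 3 < 4. Listing each simplex with vertices in this order, K has dimension 3 with simplices:

  0-simplices (5): [0], [1], [2], [3], [4]
  1-simplices (10): [0,1], [0,2], [0,3], [0,4], [1,2], [1,3], [1,4], [2,3], [2,4], [3,4]
  2-simplices (10): [0,1,2], [0,1,3], [0,1,4], [0,2,3], [0,2,4], [0,3,4], [1,2,3], [1,2,4], [1,3,4], [2,3,4]
  3-simplices (5): [0,1,2,3], [0,1,2,4], [0,1,3,4], [0,2,3,4], [1,2,3,4]

Hence C_0 ≅ Z^5, C_1 ≅ Z^10, C_2 ≅ Z^10, C_3 ≅ Z^5.

Boundary ∂_1: C_1 → C_0 sends each edge [p,q] (with p < q) to q − p. For instance
  ∂[2,4] = [4] − [2].
This gives a 5×10 integer matrix of rank 4; reducing to Smith normal form yields diagonal entries (1,1,1,1).

Boundary ∂_2: C_2 → C_1 maps a triangle to the signed sum of its edges. For instance
  ∂[1,2,4] = [2,4] − [1,4] + [1,2],
  ∂[0,1,2] = [1,2] − [0,2] + [0,1].
As a 10×10 matrix over Z this has rank 6, with invariant factors (1,1,1,1,1,1).

∂_3: C_3 → C_2 sends each 3-simplex σ to the alternating sum Σ_i (−1)^i (σ with its i-th vertex removed). For instance
  ∂[0,1,2,3] = [1,2,3] − [0,2,3] + [0,1,3] − [0,1,2],
  ∂[0,1,3,4] = [1,3,4] − [0,3,4] + [0,1,4] − [0,1,3].
The 10×5 boundary matrix has rank 4 and Smith normal form diag(1,1,1,1).

Reading off H_k = ker ∂_k / im ∂_{k+1}:

  H_0: rank C_0 − rank ∂_1 = 5 − 4 = 1, and the invariant factors of ∂_1 are all 1, so H_0 = Z.
  H_1: rank ker ∂_1 − rank ∂_2 = (10 − 4) − 6 = 0, and the invariant factors of ∂_2 are all 1, so H_1 = 0.
  H_2: rank ker ∂_2 − rank ∂_3 = (10 − 6) − 4 = 0, and the invariant factors of ∂_3 are all 1, so H_2 = 0.
  H_3: rank ker ∂_3 − rank ∂_4 = (5 − 4) − 0 = 1, and there is no ∂_4, so H_3 = Z.

(K is a triangulation of the 3-sphere S^3.)

H_0 ≅ Z,  H_1 = 0,  H_2 = 0,  H_3 ≅ Z.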